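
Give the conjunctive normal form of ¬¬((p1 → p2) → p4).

¬¬((p1 → p2) → p4)
≡ ¬¬(¬(p1 → p2) ∨ p4)   [eliminate →]
≡ ¬¬(¬(¬p1 ∨ p2) ∨ p4)   [eliminate →]
≡ ¬(¬p1 ∨ p2) ∨ p4   [double negation]
≡ (¬¬p1 ∧ ¬p2) ∨ p4   [De Morgan]
≡ (p1 ∧ ¬p2) ∨ p4   [double negation]
≡ (p1 ∨ p4) ∧ (¬p2 ∨ p4)   [distribute ∨ over ∧]

(p1 ∨ p4) ∧ (¬p2 ∨ p4)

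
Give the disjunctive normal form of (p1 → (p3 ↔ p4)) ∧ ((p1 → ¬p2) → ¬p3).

(¬p1 ∧ ¬p3) ∨ (¬p3 ∧ ¬p4) ∨ (p4 ∧ p3 ∧ p1 ∧ p2)

(p1 → (p3 ↔ p4)) ∧ ((p1 → ¬p2) → ¬p3)
≡ (¬p1 ∨ (p3 ↔ p4)) ∧ ((p1 → ¬p2) → ¬p3)   (eliminate →)
≡ (¬p1 ∨ ((p3 → p4) ∧ (p4 → p3))) ∧ ((p1 → ¬p2) → ¬p3)   (eliminate ↔)
≡ (¬p1 ∨ ((¬p3 ∨ p4) ∧ (p4 → p3))) ∧ ((p1 → ¬p2) → ¬p3)   (eliminate →)
≡ (¬p1 ∨ ((¬p3 ∨ p4) ∧ (¬p4 ∨ p3))) ∧ ((p1 → ¬p2) → ¬p3)   (eliminate →)
≡ (¬p1 ∨ ((¬p3 ∨ p4) ∧ (¬p4 ∨ p3))) ∧ (¬(p1 → ¬p2) ∨ ¬p3)   (eliminate →)
≡ (¬p1 ∨ ((¬p3 ∨ p4) ∧ (¬p4 ∨ p3))) ∧ (¬(¬p1 ∨ ¬p2) ∨ ¬p3)   (eliminate →)
≡ (¬p1 ∨ ((¬p3 ∨ p4) ∧ (¬p4 ∨ p3))) ∧ ((¬¬p1 ∧ ¬¬p2) ∨ ¬p3)   (De Morgan)
≡ (¬p1 ∨ ((¬p3 ∨ p4) ∧ (¬p4 ∨ p3))) ∧ ((p1 ∧ ¬¬p2) ∨ ¬p3)   (double negation)
≡ (¬p1 ∨ ((¬p3 ∨ p4) ∧ (¬p4 ∨ p3))) ∧ ((p1 ∧ p2) ∨ ¬p3)   (double negation)
≡ (¬p1 ∧ p1 ∧ p2) ∨ (¬p1 ∧ ¬p3) ∨ (¬p3 ∧ ¬p4 ∧ p1 ∧ p2) ∨ (¬p3 ∧ ¬p4 ∧ ¬p3) ∨ (¬p3 ∧ p3 ∧ p1 ∧ p2) ∨ (¬p3 ∧ p3 ∧ ¬p3) ∨ (p4 ∧ ¬p4 ∧ p1 ∧ p2) ∨ (p4 ∧ ¬p4 ∧ ¬p3) ∨ (p4 ∧ p3 ∧ p1 ∧ p2) ∨ (p4 ∧ p3 ∧ ¬p3)   (distribute ∧ over ∨)
≡ (¬p1 ∧ ¬p3) ∨ (¬p3 ∧ ¬p4) ∨ (p4 ∧ p3 ∧ p1 ∧ p2)   (simplify)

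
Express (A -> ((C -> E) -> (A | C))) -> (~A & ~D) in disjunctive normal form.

(A -> ((C -> E) -> (A | C))) -> (~A & ~D)
⇔ ~(A -> ((C -> E) -> (A | C))) | (~A & ~D)   [eliminate ->]
⇔ ~(~A | ((C -> E) -> (A | C))) | (~A & ~D)   [eliminate ->]
⇔ ~(~A | ~(C -> E) | A | C) | (~A & ~D)   [eliminate ->]
⇔ ~(~A | ~(~C | E) | A | C) | (~A & ~D)   [eliminate ->]
⇔ (~~A & ~~(~C | E) & ~A & ~C) | (~A & ~D)   [De Morgan]
⇔ (A & ~~(~C | E) & ~A & ~C) | (~A & ~D)   [double negation]
⇔ (A & (~C | E) & ~A & ~C) | (~A & ~D)   [double negation]
⇔ (A & ~C & ~A & ~C) | (A & E & ~A & ~C) | (~A & ~D)   [distribute & over |]
⇔ ~A & ~D   [simplify]

~A & ~D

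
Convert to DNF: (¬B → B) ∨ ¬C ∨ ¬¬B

B ∨ ¬C

(¬B → B) ∨ ¬C ∨ ¬¬B
≡ ¬¬B ∨ B ∨ ¬C ∨ ¬¬B   [eliminate →]
≡ B ∨ B ∨ ¬C ∨ ¬¬B   [double negation]
≡ B ∨ B ∨ ¬C ∨ B   [double negation]
≡ B ∨ ¬C   [simplify]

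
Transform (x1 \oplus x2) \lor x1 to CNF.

(x1 \oplus x2) \lor x1
⇔ ((x1 \lor x2) \land \lnot (x1 \land x2)) \lor x1   (expand \oplus)
⇔ ((x1 \lor x2) \land (\lnot x1 \lor \lnot x2)) \lor x1   (De Morgan)
⇔ (x1 \lor x2 \lor x1) \land (\lnot x1 \lor \lnot x2 \lor x1)   (distribute \lor over \land)
⇔ x1 \lor x2   (simplify)

x1 \lor x2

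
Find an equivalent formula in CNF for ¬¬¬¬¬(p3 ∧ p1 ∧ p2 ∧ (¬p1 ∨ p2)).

¬p3 ∨ ¬p1 ∨ ¬p2

¬¬¬¬¬(p3 ∧ p1 ∧ p2 ∧ (¬p1 ∨ p2))
≡ ¬¬¬(p3 ∧ p1 ∧ p2 ∧ (¬p1 ∨ p2))   (double negation)
≡ ¬(p3 ∧ p1 ∧ p2 ∧ (¬p1 ∨ p2))   (double negation)
≡ ¬p3 ∨ ¬p1 ∨ ¬p2 ∨ ¬(¬p1 ∨ p2)   (De Morgan)
≡ ¬p3 ∨ ¬p1 ∨ ¬p2 ∨ (¬¬p1 ∧ ¬p2)   (De Morgan)
≡ ¬p3 ∨ ¬p1 ∨ ¬p2 ∨ (p1 ∧ ¬p2)   (double negation)
≡ (¬p3 ∨ ¬p1 ∨ ¬p2 ∨ p1) ∧ (¬p3 ∨ ¬p1 ∨ ¬p2 ∨ ¬p2)   (distribute ∨ over ∧)
≡ ¬p3 ∨ ¬p1 ∨ ¬p2   (simplify)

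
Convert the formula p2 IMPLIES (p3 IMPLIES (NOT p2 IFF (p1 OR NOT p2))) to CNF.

NOT p2 OR NOT p3 OR NOT p1

p2 IMPLIES (p3 IMPLIES (NOT p2 IFF (p1 OR NOT p2)))
≡ NOT p2 OR (p3 IMPLIES (NOT p2 IFF (p1 OR NOT p2)))   [eliminate IMPLIES]
≡ NOT p2 OR NOT p3 OR (NOT p2 IFF (p1 OR NOT p2))   [eliminate IMPLIES]
≡ NOT p2 OR NOT p3 OR ((NOT p2 IMPLIES (p1 OR NOT p2)) AND ((p1 OR NOT p2) IMPLIES NOT p2))   [eliminate IFF]
≡ NOT p2 OR NOT p3 OR ((NOT NOT p2 OR p1 OR NOT p2) AND ((p1 OR NOT p2) IMPLIES NOT p2))   [eliminate IMPLIES]
≡ NOT p2 OR NOT p3 OR ((NOT NOT p2 OR p1 OR NOT p2) AND (NOT (p1 OR NOT p2) OR NOT p2))   [eliminate IMPLIES]
≡ NOT p2 OR NOT p3 OR ((p2 OR p1 OR NOT p2) AND (NOT (p1 OR NOT p2) OR NOT p2))   [double negation]
≡ NOT p2 OR NOT p3 OR ((p2 OR p1 OR NOT p2) AND ((NOT p1 AND NOT NOT p2) OR NOT p2))   [De Morgan]
≡ NOT p2 OR NOT p3 OR ((p2 OR p1 OR NOT p2) AND ((NOT p1 AND p2) OR NOT p2))   [double negation]
≡ (NOT p2 OR NOT p3 OR p2 OR p1 OR NOT p2) AND (NOT p2 OR NOT p3 OR NOT p1 OR NOT p2) AND (NOT p2 OR NOT p3 OR p2 OR NOT p2)   [distribute OR over AND]
≡ NOT p2 OR NOT p3 OR NOT p1   [simplify]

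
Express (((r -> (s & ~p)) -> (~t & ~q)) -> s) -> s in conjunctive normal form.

(r | ~t | s) & (r | ~q | s)

(((r -> (s & ~p)) -> (~t & ~q)) -> s) -> s
= ~(((r -> (s & ~p)) -> (~t & ~q)) -> s) | s   [eliminate ->]
= ~(~((r -> (s & ~p)) -> (~t & ~q)) | s) | s   [eliminate ->]
= ~(~(~(r -> (s & ~p)) | (~t & ~q)) | s) | s   [eliminate ->]
= ~(~(~(~r | (s & ~p)) | (~t & ~q)) | s) | s   [eliminate ->]
= (~~(~(~r | (s & ~p)) | (~t & ~q)) & ~s) | s   [De Morgan]
= ((~(~r | (s & ~p)) | (~t & ~q)) & ~s) | s   [double negation]
= (((~~r & ~(s & ~p)) | (~t & ~q)) & ~s) | s   [De Morgan]
= (((r & ~(s & ~p)) | (~t & ~q)) & ~s) | s   [double negation]
= (((r & (~s | ~~p)) | (~t & ~q)) & ~s) | s   [De Morgan]
= (((r & (~s | p)) | (~t & ~q)) & ~s) | s   [double negation]
= (r | ~t | s) & (r | ~q | s) & (~s | p | ~t | s) & (~s | p | ~q | s) & (~s | s)   [distribute | over &]
= (r | ~t | s) & (r | ~q | s)   [simplify]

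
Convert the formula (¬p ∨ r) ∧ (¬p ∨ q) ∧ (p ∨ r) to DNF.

(¬p ∨ r) ∧ (¬p ∨ q) ∧ (p ∨ r)
⇔ (¬p ∧ ¬p ∧ p) ∨ (¬p ∧ ¬p ∧ r) ∨ (¬p ∧ q ∧ p) ∨ (¬p ∧ q ∧ r) ∨ (r ∧ ¬p ∧ p) ∨ (r ∧ ¬p ∧ r) ∨ (r ∧ q ∧ p) ∨ (r ∧ q ∧ r)   [distribute ∧ over ∨]
⇔ (¬p ∧ r) ∨ (r ∧ q)   [simplify]

(¬p ∧ r) ∨ (r ∧ q)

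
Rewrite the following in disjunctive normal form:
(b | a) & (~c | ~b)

(b | a) & (~c | ~b)
≡ (b & ~c) | (b & ~b) | (a & ~c) | (a & ~b)   [distribute & over |]
≡ (b & ~c) | (a & ~c) | (a & ~b)   [simplify]

(b & ~c) | (a & ~c) | (a & ~b)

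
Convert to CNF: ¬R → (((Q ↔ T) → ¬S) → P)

(R ∨ ¬Q ∨ T ∨ P) ∧ (R ∨ ¬T ∨ Q ∨ P) ∧ (R ∨ S ∨ P)

¬R → (((Q ↔ T) → ¬S) → P)
⇔ ¬¬R ∨ (((Q ↔ T) → ¬S) → P)
⇔ ¬¬R ∨ ¬((Q ↔ T) → ¬S) ∨ P
⇔ ¬¬R ∨ ¬(¬(Q ↔ T) ∨ ¬S) ∨ P
⇔ ¬¬R ∨ ¬(¬((Q → T) ∧ (T → Q)) ∨ ¬S) ∨ P
⇔ ¬¬R ∨ ¬(¬((¬Q ∨ T) ∧ (T → Q)) ∨ ¬S) ∨ P
⇔ ¬¬R ∨ ¬(¬((¬Q ∨ T) ∧ (¬T ∨ Q)) ∨ ¬S) ∨ P
⇔ R ∨ ¬(¬((¬Q ∨ T) ∧ (¬T ∨ Q)) ∨ ¬S) ∨ P
⇔ R ∨ (¬¬((¬Q ∨ T) ∧ (¬T ∨ Q)) ∧ ¬¬S) ∨ P
⇔ R ∨ ((¬Q ∨ T) ∧ (¬T ∨ Q) ∧ ¬¬S) ∨ P
⇔ R ∨ ((¬Q ∨ T) ∧ (¬T ∨ Q) ∧ S) ∨ P
⇔ (R ∨ ¬Q ∨ T ∨ P) ∧ (R ∨ ¬T ∨ Q ∨ P) ∧ (R ∨ S ∨ P)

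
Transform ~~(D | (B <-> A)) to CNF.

~~(D | (B <-> A))
= ~~(D | ((B -> A) & (A -> B)))   [eliminate <->]
= ~~(D | ((~B | A) & (A -> B)))   [eliminate ->]
= ~~(D | ((~B | A) & (~A | B)))   [eliminate ->]
= D | ((~B | A) & (~A | B))   [double negation]
= (D | ~B | A) & (D | ~A | B)   [distribute | over &]

(D | ~B | A) & (D | ~A | B)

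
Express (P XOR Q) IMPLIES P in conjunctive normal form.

NOT Q OR P

(P XOR Q) IMPLIES P
≡ NOT (P XOR Q) OR P
≡ NOT ((P OR Q) AND NOT (P AND Q)) OR P
≡ NOT (P OR Q) OR NOT NOT (P AND Q) OR P
≡ (NOT P AND NOT Q) OR NOT NOT (P AND Q) OR P
≡ (NOT P AND NOT Q) OR (P AND Q) OR P
≡ (NOT P OR P OR P) AND (NOT P OR Q OR P) AND (NOT Q OR P OR P) AND (NOT Q OR Q OR P)
≡ NOT Q OR P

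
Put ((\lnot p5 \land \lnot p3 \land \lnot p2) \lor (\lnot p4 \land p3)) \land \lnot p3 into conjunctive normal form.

((\lnot p5 \land \lnot p3 \land \lnot p2) \lor (\lnot p4 \land p3)) \land \lnot p3
≡ (\lnot p5 \lor \lnot p4) \land (\lnot p5 \lor p3) \land (\lnot p3 \lor \lnot p4) \land (\lnot p3 \lor p3) \land (\lnot p2 \lor \lnot p4) \land (\lnot p2 \lor p3) \land \lnot p3   (distribute \lor over \land)
≡ (\lnot p5 \lor \lnot p4) \land (\lnot p5 \lor p3) \land (\lnot p2 \lor \lnot p4) \land (\lnot p2 \lor p3) \land \lnot p3   (simplify)

(\lnot p5 \lor \lnot p4) \land (\lnot p5 \lor p3) \land (\lnot p2 \lor \lnot p4) \land (\lnot p2 \lor p3) \land \lnot p3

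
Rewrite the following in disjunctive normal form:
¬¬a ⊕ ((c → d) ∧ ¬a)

a ∨ (¬a ∧ ¬c) ∨ (¬a ∧ d)

¬¬a ⊕ ((c → d) ∧ ¬a)
= (¬¬a ∧ ¬((c → d) ∧ ¬a)) ∨ (¬¬¬a ∧ (c → d) ∧ ¬a)   [expand ⊕]
= (¬¬a ∧ ¬((¬c ∨ d) ∧ ¬a)) ∨ (¬¬¬a ∧ (c → d) ∧ ¬a)   [eliminate →]
= (¬¬a ∧ ¬((¬c ∨ d) ∧ ¬a)) ∨ (¬¬¬a ∧ (¬c ∨ d) ∧ ¬a)   [eliminate →]
= (a ∧ ¬((¬c ∨ d) ∧ ¬a)) ∨ (¬¬¬a ∧ (¬c ∨ d) ∧ ¬a)   [double negation]
= (a ∧ (¬(¬c ∨ d) ∨ ¬¬a)) ∨ (¬¬¬a ∧ (¬c ∨ d) ∧ ¬a)   [De Morgan]
= (a ∧ ((¬¬c ∧ ¬d) ∨ ¬¬a)) ∨ (¬¬¬a ∧ (¬c ∨ d) ∧ ¬a)   [De Morgan]
= (a ∧ ((c ∧ ¬d) ∨ ¬¬a)) ∨ (¬¬¬a ∧ (¬c ∨ d) ∧ ¬a)   [double negation]
= (a ∧ ((c ∧ ¬d) ∨ a)) ∨ (¬¬¬a ∧ (¬c ∨ d) ∧ ¬a)   [double negation]
= (a ∧ ((c ∧ ¬d) ∨ a)) ∨ (¬a ∧ (¬c ∨ d) ∧ ¬a)   [double negation]
= (a ∧ c ∧ ¬d) ∨ (a ∧ a) ∨ (¬a ∧ ¬c ∧ ¬a) ∨ (¬a ∧ d ∧ ¬a)   [distribute ∧ over ∨]
= a ∨ (¬a ∧ ¬c) ∨ (¬a ∧ d)   [simplify]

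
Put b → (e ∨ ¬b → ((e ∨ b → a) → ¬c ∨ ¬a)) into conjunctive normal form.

b → (e ∨ ¬b → ((e ∨ b → a) → ¬c ∨ ¬a))
⇔ ¬b ∨ (e ∨ ¬b → ((e ∨ b → a) → ¬c ∨ ¬a))   [eliminate →]
⇔ ¬b ∨ ¬(e ∨ ¬b) ∨ ((e ∨ b → a) → ¬c ∨ ¬a)   [eliminate →]
⇔ ¬b ∨ ¬(e ∨ ¬b) ∨ ¬(e ∨ b → a) ∨ ¬c ∨ ¬a   [eliminate →]
⇔ ¬b ∨ ¬(e ∨ ¬b) ∨ ¬(¬(e ∨ b) ∨ a) ∨ ¬c ∨ ¬a   [eliminate →]
⇔ ¬b ∨ ¬e ∧ ¬¬b ∨ ¬(¬(e ∨ b) ∨ a) ∨ ¬c ∨ ¬a   [De Morgan]
⇔ ¬b ∨ ¬e ∧ b ∨ ¬(¬(e ∨ b) ∨ a) ∨ ¬c ∨ ¬a   [double negation]
⇔ ¬b ∨ ¬e ∧ b ∨ ¬¬(e ∨ b) ∧ ¬a ∨ ¬c ∨ ¬a   [De Morgan]
⇔ ¬b ∨ ¬e ∧ b ∨ (e ∨ b) ∧ ¬a ∨ ¬c ∨ ¬a   [double negation]
⇔ (¬b ∨ ¬e ∨ e ∨ b ∨ ¬c ∨ ¬a) ∧ (¬b ∨ ¬e ∨ ¬a ∨ ¬c ∨ ¬a) ∧ (¬b ∨ b ∨ e ∨ b ∨ ¬c ∨ ¬a) ∧ (¬b ∨ b ∨ ¬a ∨ ¬c ∨ ¬a)   [distribute ∨ over ∧]
⇔ ¬b ∨ ¬e ∨ ¬a ∨ ¬c   [simplify]

¬b ∨ ¬e ∨ ¬a ∨ ¬c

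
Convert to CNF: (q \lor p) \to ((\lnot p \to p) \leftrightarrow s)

(q \lor p) \to ((\lnot p \to p) \leftrightarrow s)
⇔ \lnot (q \lor p) \lor ((\lnot p \to p) \leftrightarrow s)
⇔ \lnot (q \lor p) \lor (((\lnot p \to p) \to s) \land (s \to (\lnot p \to p)))
⇔ \lnot (q \lor p) \lor ((\lnot (\lnot p \to p) \lor s) \land (s \to (\lnot p \to p)))
⇔ \lnot (q \lor p) \lor ((\lnot (\lnot \lnot p \lor p) \lor s) \land (s \to (\lnot p \to p)))
⇔ \lnot (q \lor p) \lor ((\lnot (\lnot \lnot p \lor p) \lor s) \land (\lnot s \lor (\lnot p \to p)))
⇔ \lnot (q \lor p) \lor ((\lnot (\lnot \lnot p \lor p) \lor s) \land (\lnot s \lor \lnot \lnot p \lor p))
⇔ (\lnot q \land \lnot p) \lor ((\lnot (\lnot \lnot p \lor p) \lor s) \land (\lnot s \lor \lnot \lnot p \lor p))
⇔ (\lnot q \land \lnot p) \lor (((\lnot \lnot \lnot p \land \lnot p) \lor s) \land (\lnot s \lor \lnot \lnot p \lor p))
⇔ (\lnot q \land \lnot p) \lor (((\lnot p \land \lnot p) \lor s) \land (\lnot s \lor \lnot \lnot p \lor p))
⇔ (\lnot q \land \lnot p) \lor (((\lnot p \land \lnot p) \lor s) \land (\lnot s \lor p \lor p))
⇔ (\lnot q \lor \lnot p \lor s) \land (\lnot q \lor \lnot p \lor s) \land (\lnot q \lor \lnot s \lor p \lor p) \land (\lnot p \lor \lnot p \lor s) \land (\lnot p \lor \lnot p \lor s) \land (\lnot p \lor \lnot s \lor p \lor p)
⇔ (\lnot q \lor \lnot s \lor p) \land (\lnot p \lor s)

(\lnot q \lor \lnot s \lor p) \land (\lnot p \lor s)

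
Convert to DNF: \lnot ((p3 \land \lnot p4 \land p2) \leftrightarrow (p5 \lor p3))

\lnot ((p3 \land \lnot p4 \land p2) \leftrightarrow (p5 \lor p3))
= \lnot (((p3 \land \lnot p4 \land p2) \to (p5 \lor p3)) \land ((p5 \lor p3) \to (p3 \land \lnot p4 \land p2)))   [eliminate \leftrightarrow]
= \lnot ((\lnot (p3 \land \lnot p4 \land p2) \lor p5 \lor p3) \land ((p5 \lor p3) \to (p3 \land \lnot p4 \land p2)))   [eliminate \to]
= \lnot ((\lnot (p3 \land \lnot p4 \land p2) \lor p5 \lor p3) \land (\lnot (p5 \lor p3) \lor (p3 \land \lnot p4 \land p2)))   [eliminate \to]
= \lnot (\lnot (p3 \land \lnot p4 \land p2) \lor p5 \lor p3) \lor \lnot (\lnot (p5 \lor p3) \lor (p3 \land \lnot p4 \land p2))   [De Morgan]
= (\lnot \lnot (p3 \land \lnot p4 \land p2) \land \lnot p5 \land \lnot p3) \lor \lnot (\lnot (p5 \lor p3) \lor (p3 \land \lnot p4 \land p2))   [De Morgan]
= (p3 \land \lnot p4 \land p2 \land \lnot p5 \land \lnot p3) \lor \lnot (\lnot (p5 \lor p3) \lor (p3 \land \lnot p4 \land p2))   [double negation]
= (p3 \land \lnot p4 \land p2 \land \lnot p5 \land \lnot p3) \lor (\lnot \lnot (p5 \lor p3) \land \lnot (p3 \land \lnot p4 \land p2))   [De Morgan]
= (p3 \land \lnot p4 \land p2 \land \lnot p5 \land \lnot p3) \lor ((p5 \lor p3) \land \lnot (p3 \land \lnot p4 \land p2))   [double negation]
= (p3 \land \lnot p4 \land p2 \land \lnot p5 \land \lnot p3) \lor ((p5 \lor p3) \land (\lnot p3 \lor \lnot \lnot p4 \lor \lnot p2))   [De Morgan]
= (p3 \land \lnot p4 \land p2 \land \lnot p5 \land \lnot p3) \lor ((p5 \lor p3) \land (\lnot p3 \lor p4 \lor \lnot p2))   [double negation]
= (p3 \land \lnot p4 \land p2 \land \lnot p5 \land \lnot p3) \lor (p5 \land \lnot p3) \lor (p5 \land p4) \lor (p5 \land \lnot p2) \lor (p3 \land \lnot p3) \lor (p3 \land p4) \lor (p3 \land \lnot p2)   [distribute \land over \lor]
= (p5 \land \lnot p3) \lor (p5 \land p4) \lor (p5 \land \lnot p2) \lor (p3 \land p4) \lor (p3 \land \lnot p2)   [simplify]

(p5 \land \lnot p3) \lor (p5 \land p4) \lor (p5 \land \lnot p2) \lor (p3 \land p4) \lor (p3 \land \lnot p2)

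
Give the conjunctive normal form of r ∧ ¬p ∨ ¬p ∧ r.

r ∧ ¬p ∨ ¬p ∧ r
= (r ∨ ¬p) ∧ (r ∨ r) ∧ (¬p ∨ ¬p) ∧ (¬p ∨ r)   [distribute ∨ over ∧]
= r ∧ ¬p   [simplify]

r ∧ ¬p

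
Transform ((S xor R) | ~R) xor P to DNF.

((S xor R) | ~R) xor P
⇔ (((S xor R) | ~R) & ~P) | (~((S xor R) | ~R) & P)   — expand xor
⇔ (((S & ~R) | (~S & R) | ~R) & ~P) | (~((S xor R) | ~R) & P)   — expand xor
⇔ (((S & ~R) | (~S & R) | ~R) & ~P) | (~((S & ~R) | (~S & R) | ~R) & P)   — expand xor
⇔ (((S & ~R) | (~S & R) | ~R) & ~P) | (~(S & ~R) & ~(~S & R) & ~~R & P)   — De Morgan
⇔ (((S & ~R) | (~S & R) | ~R) & ~P) | ((~S | ~~R) & ~(~S & R) & ~~R & P)   — De Morgan
⇔ (((S & ~R) | (~S & R) | ~R) & ~P) | ((~S | R) & ~(~S & R) & ~~R & P)   — double negation
⇔ (((S & ~R) | (~S & R) | ~R) & ~P) | ((~S | R) & (~~S | ~R) & ~~R & P)   — De Morgan
⇔ (((S & ~R) | (~S & R) | ~R) & ~P) | ((~S | R) & (S | ~R) & ~~R & P)   — double negation
⇔ (((S & ~R) | (~S & R) | ~R) & ~P) | ((~S | R) & (S | ~R) & R & P)   — double negation
⇔ (S & ~R & ~P) | (~S & R & ~P) | (~R & ~P) | (~S & S & R & P) | (~S & ~R & R & P) | (R & S & R & P) | (R & ~R & R & P)   — distribute & over |
⇔ (~S & R & ~P) | (~R & ~P) | (R & S & P)   — simplify

(~S & R & ~P) | (~R & ~P) | (R & S & P)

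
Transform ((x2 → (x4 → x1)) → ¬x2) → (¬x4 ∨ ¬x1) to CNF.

((x2 → (x4 → x1)) → ¬x2) → (¬x4 ∨ ¬x1)
= ¬((x2 → (x4 → x1)) → ¬x2) ∨ ¬x4 ∨ ¬x1   [eliminate →]
= ¬(¬(x2 → (x4 → x1)) ∨ ¬x2) ∨ ¬x4 ∨ ¬x1   [eliminate →]
= ¬(¬(¬x2 ∨ (x4 → x1)) ∨ ¬x2) ∨ ¬x4 ∨ ¬x1   [eliminate →]
= ¬(¬(¬x2 ∨ ¬x4 ∨ x1) ∨ ¬x2) ∨ ¬x4 ∨ ¬x1   [eliminate →]
= (¬¬(¬x2 ∨ ¬x4 ∨ x1) ∧ ¬¬x2) ∨ ¬x4 ∨ ¬x1   [De Morgan]
= ((¬x2 ∨ ¬x4 ∨ x1) ∧ ¬¬x2) ∨ ¬x4 ∨ ¬x1   [double negation]
= ((¬x2 ∨ ¬x4 ∨ x1) ∧ x2) ∨ ¬x4 ∨ ¬x1   [double negation]
= (¬x2 ∨ ¬x4 ∨ x1 ∨ ¬x4 ∨ ¬x1) ∧ (x2 ∨ ¬x4 ∨ ¬x1)   [distribute ∨ over ∧]
= x2 ∨ ¬x4 ∨ ¬x1   [simplify]

x2 ∨ ¬x4 ∨ ¬x1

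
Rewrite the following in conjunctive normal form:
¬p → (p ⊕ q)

¬p → (p ⊕ q)
≡ ¬¬p ∨ (p ⊕ q)   [eliminate →]
≡ ¬¬p ∨ ((p ∨ q) ∧ ¬(p ∧ q))   [expand ⊕]
≡ p ∨ ((p ∨ q) ∧ ¬(p ∧ q))   [double negation]
≡ p ∨ ((p ∨ q) ∧ (¬p ∨ ¬q))   [De Morgan]
≡ (p ∨ p ∨ q) ∧ (p ∨ ¬p ∨ ¬q)   [distribute ∨ over ∧]
≡ p ∨ q   [simplify]

p ∨ q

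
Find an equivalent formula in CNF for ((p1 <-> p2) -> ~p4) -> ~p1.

((p1 <-> p2) -> ~p4) -> ~p1
≡ ~((p1 <-> p2) -> ~p4) | ~p1
≡ ~(~(p1 <-> p2) | ~p4) | ~p1
≡ ~(~((p1 -> p2) & (p2 -> p1)) | ~p4) | ~p1
≡ ~(~((~p1 | p2) & (p2 -> p1)) | ~p4) | ~p1
≡ ~(~((~p1 | p2) & (~p2 | p1)) | ~p4) | ~p1
≡ (~~((~p1 | p2) & (~p2 | p1)) & ~~p4) | ~p1
≡ ((~p1 | p2) & (~p2 | p1) & ~~p4) | ~p1
≡ ((~p1 | p2) & (~p2 | p1) & p4) | ~p1
≡ (~p1 | p2 | ~p1) & (~p2 | p1 | ~p1) & (p4 | ~p1)
≡ (~p1 | p2) & (p4 | ~p1)

(~p1 | p2) & (p4 | ~p1)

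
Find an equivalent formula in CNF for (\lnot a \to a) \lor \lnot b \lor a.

a \lor \lnot b

(\lnot a \to a) \lor \lnot b \lor a
≡ \lnot \lnot a \lor a \lor \lnot b \lor a   [eliminate \to]
≡ a \lor a \lor \lnot b \lor a   [double negation]
≡ a \lor \lnot b   [simplify]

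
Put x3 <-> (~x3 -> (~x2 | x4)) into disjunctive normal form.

(~x3 & x2 & ~x4) | x3

x3 <-> (~x3 -> (~x2 | x4))
≡ (x3 -> (~x3 -> (~x2 | x4))) & ((~x3 -> (~x2 | x4)) -> x3)   [eliminate <->]
≡ (~x3 | (~x3 -> (~x2 | x4))) & ((~x3 -> (~x2 | x4)) -> x3)   [eliminate ->]
≡ (~x3 | ~~x3 | ~x2 | x4) & ((~x3 -> (~x2 | x4)) -> x3)   [eliminate ->]
≡ (~x3 | ~~x3 | ~x2 | x4) & (~(~x3 -> (~x2 | x4)) | x3)   [eliminate ->]
≡ (~x3 | ~~x3 | ~x2 | x4) & (~(~~x3 | ~x2 | x4) | x3)   [eliminate ->]
≡ (~x3 | x3 | ~x2 | x4) & (~(~~x3 | ~x2 | x4) | x3)   [double negation]
≡ (~x3 | x3 | ~x2 | x4) & ((~~~x3 & ~~x2 & ~x4) | x3)   [De Morgan]
≡ (~x3 | x3 | ~x2 | x4) & ((~x3 & ~~x2 & ~x4) | x3)   [double negation]
≡ (~x3 | x3 | ~x2 | x4) & ((~x3 & x2 & ~x4) | x3)   [double negation]
≡ (~x3 & ~x3 & x2 & ~x4) | (~x3 & x3) | (x3 & ~x3 & x2 & ~x4) | (x3 & x3) | (~x2 & ~x3 & x2 & ~x4) | (~x2 & x3) | (x4 & ~x3 & x2 & ~x4) | (x4 & x3)   [distribute & over |]
≡ (~x3 & x2 & ~x4) | x3   [simplify]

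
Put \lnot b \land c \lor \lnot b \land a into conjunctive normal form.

\lnot b \land (c \lor a)

\lnot b \land c \lor \lnot b \land a
⇔ (\lnot b \lor \lnot b) \land (\lnot b \lor a) \land (c \lor \lnot b) \land (c \lor a)   [distribute \lor over \land]
⇔ \lnot b \land (c \lor a)   [simplify]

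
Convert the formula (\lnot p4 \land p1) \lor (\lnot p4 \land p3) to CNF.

\lnot p4 \land (p1 \lor p3)

(\lnot p4 \land p1) \lor (\lnot p4 \land p3)
≡ (\lnot p4 \lor \lnot p4) \land (\lnot p4 \lor p3) \land (p1 \lor \lnot p4) \land (p1 \lor p3)   (distribute \lor over \land)
≡ \lnot p4 \land (p1 \lor p3)   (simplify)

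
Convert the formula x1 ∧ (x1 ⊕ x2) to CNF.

x1 ∧ (x1 ⊕ x2)
≡ x1 ∧ (x1 ∨ x2) ∧ ¬(x1 ∧ x2)
≡ x1 ∧ (x1 ∨ x2) ∧ (¬x1 ∨ ¬x2)
≡ x1 ∧ (¬x1 ∨ ¬x2)

x1 ∧ (¬x1 ∨ ¬x2)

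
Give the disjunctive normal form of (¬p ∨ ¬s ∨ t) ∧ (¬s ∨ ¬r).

¬p ∧ ¬r ∨ ¬s ∨ t ∧ ¬r

(¬p ∨ ¬s ∨ t) ∧ (¬s ∨ ¬r)
≡ ¬p ∧ ¬s ∨ ¬p ∧ ¬r ∨ ¬s ∧ ¬s ∨ ¬s ∧ ¬r ∨ t ∧ ¬s ∨ t ∧ ¬r
≡ ¬p ∧ ¬r ∨ ¬s ∨ t ∧ ¬r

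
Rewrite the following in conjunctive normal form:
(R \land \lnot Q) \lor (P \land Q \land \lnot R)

(R \lor P) \land (R \lor Q) \land (\lnot Q \lor P) \land (\lnot Q \lor \lnot R)

(R \land \lnot Q) \lor (P \land Q \land \lnot R)
= (R \lor P) \land (R \lor Q) \land (R \lor \lnot R) \land (\lnot Q \lor P) \land (\lnot Q \lor Q) \land (\lnot Q \lor \lnot R)   [distribute \lor over \land]
= (R \lor P) \land (R \lor Q) \land (\lnot Q \lor P) \land (\lnot Q \lor \lnot R)   [simplify]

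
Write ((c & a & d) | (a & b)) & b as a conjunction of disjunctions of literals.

a & b

((c & a & d) | (a & b)) & b
≡ (c | a) & (c | b) & (a | a) & (a | b) & (d | a) & (d | b) & b   (distribute | over &)
≡ a & b   (simplify)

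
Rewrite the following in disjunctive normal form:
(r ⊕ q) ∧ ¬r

(r ⊕ q) ∧ ¬r
≡ ((r ∧ ¬q) ∨ (¬r ∧ q)) ∧ ¬r
≡ (r ∧ ¬q ∧ ¬r) ∨ (¬r ∧ q ∧ ¬r)
≡ ¬r ∧ q

¬r ∧ q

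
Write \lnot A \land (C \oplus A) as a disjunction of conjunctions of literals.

\lnot A \land (C \oplus A)
= \lnot A \land ((C \land \lnot A) \lor (\lnot C \land A))   (expand \oplus)
= (\lnot A \land C \land \lnot A) \lor (\lnot A \land \lnot C \land A)   (distribute \land over \lor)
= \lnot A \land C   (simplify)

\lnot A \land C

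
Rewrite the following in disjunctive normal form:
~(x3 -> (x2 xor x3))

~(x3 -> (x2 xor x3))
⇔ ~(~x3 | (x2 xor x3))   [eliminate ->]
⇔ ~(~x3 | (x2 & ~x3) | (~x2 & x3))   [expand xor]
⇔ ~~x3 & ~(x2 & ~x3) & ~(~x2 & x3)   [De Morgan]
⇔ x3 & ~(x2 & ~x3) & ~(~x2 & x3)   [double negation]
⇔ x3 & (~x2 | ~~x3) & ~(~x2 & x3)   [De Morgan]
⇔ x3 & (~x2 | x3) & ~(~x2 & x3)   [double negation]
⇔ x3 & (~x2 | x3) & (~~x2 | ~x3)   [De Morgan]
⇔ x3 & (~x2 | x3) & (x2 | ~x3)   [double negation]
⇔ (x3 & ~x2 & x2) | (x3 & ~x2 & ~x3) | (x3 & x3 & x2) | (x3 & x3 & ~x3)   [distribute & over |]
⇔ x3 & x2   [simplify]

x3 & x2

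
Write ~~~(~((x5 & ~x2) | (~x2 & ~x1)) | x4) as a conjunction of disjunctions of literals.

(x5 | ~x1) & ~x2 & ~x4

~~~(~((x5 & ~x2) | (~x2 & ~x1)) | x4)
⇔ ~(~((x5 & ~x2) | (~x2 & ~x1)) | x4)   [double negation]
⇔ ~~((x5 & ~x2) | (~x2 & ~x1)) & ~x4   [De Morgan]
⇔ ((x5 & ~x2) | (~x2 & ~x1)) & ~x4   [double negation]
⇔ (x5 | ~x2) & (x5 | ~x1) & (~x2 | ~x2) & (~x2 | ~x1) & ~x4   [distribute | over &]
⇔ (x5 | ~x1) & ~x2 & ~x4   [simplify]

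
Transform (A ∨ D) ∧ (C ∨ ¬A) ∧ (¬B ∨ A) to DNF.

(A ∧ C) ∨ (D ∧ C ∧ ¬B) ∨ (D ∧ ¬A ∧ ¬B)

(A ∨ D) ∧ (C ∨ ¬A) ∧ (¬B ∨ A)
⇔ (A ∧ C ∧ ¬B) ∨ (A ∧ C ∧ A) ∨ (A ∧ ¬A ∧ ¬B) ∨ (A ∧ ¬A ∧ A) ∨ (D ∧ C ∧ ¬B) ∨ (D ∧ C ∧ A) ∨ (D ∧ ¬A ∧ ¬B) ∨ (D ∧ ¬A ∧ A)
⇔ (A ∧ C) ∨ (D ∧ C ∧ ¬B) ∨ (D ∧ ¬A ∧ ¬B)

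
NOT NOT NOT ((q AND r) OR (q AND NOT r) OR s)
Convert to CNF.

(NOT q OR NOT r) AND (NOT q OR r) AND NOT s

NOT NOT NOT ((q AND r) OR (q AND NOT r) OR s)
= NOT ((q AND r) OR (q AND NOT r) OR s)   [double negation]
= NOT (q AND r) AND NOT (q AND NOT r) AND NOT s   [De Morgan]
= (NOT q OR NOT r) AND NOT (q AND NOT r) AND NOT s   [De Morgan]
= (NOT q OR NOT r) AND (NOT q OR NOT NOT r) AND NOT s   [De Morgan]
= (NOT q OR NOT r) AND (NOT q OR r) AND NOT s   [double negation]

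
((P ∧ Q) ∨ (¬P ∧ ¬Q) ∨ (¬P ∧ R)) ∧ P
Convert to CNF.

((P ∧ Q) ∨ (¬P ∧ ¬Q) ∨ (¬P ∧ R)) ∧ P
= (P ∨ ¬P ∨ ¬P) ∧ (P ∨ ¬P ∨ R) ∧ (P ∨ ¬Q ∨ ¬P) ∧ (P ∨ ¬Q ∨ R) ∧ (Q ∨ ¬P ∨ ¬P) ∧ (Q ∨ ¬P ∨ R) ∧ (Q ∨ ¬Q ∨ ¬P) ∧ (Q ∨ ¬Q ∨ R) ∧ P
= (Q ∨ ¬P) ∧ P

(Q ∨ ¬P) ∧ P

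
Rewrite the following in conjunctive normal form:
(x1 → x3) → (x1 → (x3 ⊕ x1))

(x1 → x3) → (x1 → (x3 ⊕ x1))
≡ ¬(x1 → x3) ∨ (x1 → (x3 ⊕ x1))   (eliminate →)
≡ ¬(¬x1 ∨ x3) ∨ (x1 → (x3 ⊕ x1))   (eliminate →)
≡ ¬(¬x1 ∨ x3) ∨ ¬x1 ∨ (x3 ⊕ x1)   (eliminate →)
≡ ¬(¬x1 ∨ x3) ∨ ¬x1 ∨ ((x3 ∨ x1) ∧ ¬(x3 ∧ x1))   (expand ⊕)
≡ (¬¬x1 ∧ ¬x3) ∨ ¬x1 ∨ ((x3 ∨ x1) ∧ ¬(x3 ∧ x1))   (De Morgan)
≡ (x1 ∧ ¬x3) ∨ ¬x1 ∨ ((x3 ∨ x1) ∧ ¬(x3 ∧ x1))   (double negation)
≡ (x1 ∧ ¬x3) ∨ ¬x1 ∨ ((x3 ∨ x1) ∧ (¬x3 ∨ ¬x1))   (De Morgan)
≡ (x1 ∨ ¬x1 ∨ x3 ∨ x1) ∧ (x1 ∨ ¬x1 ∨ ¬x3 ∨ ¬x1) ∧ (¬x3 ∨ ¬x1 ∨ x3 ∨ x1) ∧ (¬x3 ∨ ¬x1 ∨ ¬x3 ∨ ¬x1)   (distribute ∨ over ∧)
≡ ¬x3 ∨ ¬x1   (simplify)

¬x3 ∨ ¬x1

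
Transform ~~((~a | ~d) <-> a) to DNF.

~~((~a | ~d) <-> a)
≡ ~~(((~a | ~d) -> a) & (a -> (~a | ~d)))   — eliminate <->
≡ ~~((~(~a | ~d) | a) & (a -> (~a | ~d)))   — eliminate ->
≡ ~~((~(~a | ~d) | a) & (~a | ~a | ~d))   — eliminate ->
≡ (~(~a | ~d) | a) & (~a | ~a | ~d)   — double negation
≡ ((~~a & ~~d) | a) & (~a | ~a | ~d)   — De Morgan
≡ ((a & ~~d) | a) & (~a | ~a | ~d)   — double negation
≡ ((a & d) | a) & (~a | ~a | ~d)   — double negation
≡ (a & d & ~a) | (a & d & ~a) | (a & d & ~d) | (a & ~a) | (a & ~a) | (a & ~d)   — distribute & over |
≡ a & ~d   — simplify

a & ~d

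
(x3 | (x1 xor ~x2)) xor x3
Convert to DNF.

(x1 & x2 & ~x3) | (~x1 & ~x2 & ~x3)

(x3 | (x1 xor ~x2)) xor x3
= ((x3 | (x1 xor ~x2)) & ~x3) | (~(x3 | (x1 xor ~x2)) & x3)   — expand xor
= ((x3 | (x1 & ~~x2) | (~x1 & ~x2)) & ~x3) | (~(x3 | (x1 xor ~x2)) & x3)   — expand xor
= ((x3 | (x1 & ~~x2) | (~x1 & ~x2)) & ~x3) | (~(x3 | (x1 & ~~x2) | (~x1 & ~x2)) & x3)   — expand xor
= ((x3 | (x1 & x2) | (~x1 & ~x2)) & ~x3) | (~(x3 | (x1 & ~~x2) | (~x1 & ~x2)) & x3)   — double negation
= ((x3 | (x1 & x2) | (~x1 & ~x2)) & ~x3) | (~x3 & ~(x1 & ~~x2) & ~(~x1 & ~x2) & x3)   — De Morgan
= ((x3 | (x1 & x2) | (~x1 & ~x2)) & ~x3) | (~x3 & (~x1 | ~~~x2) & ~(~x1 & ~x2) & x3)   — De Morgan
= ((x3 | (x1 & x2) | (~x1 & ~x2)) & ~x3) | (~x3 & (~x1 | ~x2) & ~(~x1 & ~x2) & x3)   — double negation
= ((x3 | (x1 & x2) | (~x1 & ~x2)) & ~x3) | (~x3 & (~x1 | ~x2) & (~~x1 | ~~x2) & x3)   — De Morgan
= ((x3 | (x1 & x2) | (~x1 & ~x2)) & ~x3) | (~x3 & (~x1 | ~x2) & (x1 | ~~x2) & x3)   — double negation
= ((x3 | (x1 & x2) | (~x1 & ~x2)) & ~x3) | (~x3 & (~x1 | ~x2) & (x1 | x2) & x3)   — double negation
= (x3 & ~x3) | (x1 & x2 & ~x3) | (~x1 & ~x2 & ~x3) | (~x3 & ~x1 & x1 & x3) | (~x3 & ~x1 & x2 & x3) | (~x3 & ~x2 & x1 & x3) | (~x3 & ~x2 & x2 & x3)   — distribute & over |
= (x1 & x2 & ~x3) | (~x1 & ~x2 & ~x3)   — simplify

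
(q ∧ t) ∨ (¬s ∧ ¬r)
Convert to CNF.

(q ∨ ¬s) ∧ (q ∨ ¬r) ∧ (t ∨ ¬s) ∧ (t ∨ ¬r)

(q ∧ t) ∨ (¬s ∧ ¬r)
⇔ (q ∨ ¬s) ∧ (q ∨ ¬r) ∧ (t ∨ ¬s) ∧ (t ∨ ¬r)   (distribute ∨ over ∧)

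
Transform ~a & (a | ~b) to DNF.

~a & (a | ~b)
≡ (~a & a) | (~a & ~b)   [distribute & over |]
≡ ~a & ~b   [simplify]

~a & ~b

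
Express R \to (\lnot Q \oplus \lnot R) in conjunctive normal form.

R \to (\lnot Q \oplus \lnot R)
≡ \lnot R \lor (\lnot Q \oplus \lnot R)
≡ \lnot R \lor ((\lnot Q \lor \lnot R) \land \lnot (\lnot Q \land \lnot R))
≡ \lnot R \lor ((\lnot Q \lor \lnot R) \land (\lnot \lnot Q \lor \lnot \lnot R))
≡ \lnot R \lor ((\lnot Q \lor \lnot R) \land (Q \lor \lnot \lnot R))
≡ \lnot R \lor ((\lnot Q \lor \lnot R) \land (Q \lor R))
≡ (\lnot R \lor \lnot Q \lor \lnot R) \land (\lnot R \lor Q \lor R)
≡ \lnot R \lor \lnot Q

\lnot R \lor \lnot Q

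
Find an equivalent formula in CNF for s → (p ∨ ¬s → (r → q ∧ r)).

¬s ∨ ¬p ∨ ¬r ∨ q

s → (p ∨ ¬s → (r → q ∧ r))
≡ ¬s ∨ (p ∨ ¬s → (r → q ∧ r))   [eliminate →]
≡ ¬s ∨ ¬(p ∨ ¬s) ∨ (r → q ∧ r)   [eliminate →]
≡ ¬s ∨ ¬(p ∨ ¬s) ∨ ¬r ∨ q ∧ r   [eliminate →]
≡ ¬s ∨ ¬p ∧ ¬¬s ∨ ¬r ∨ q ∧ r   [De Morgan]
≡ ¬s ∨ ¬p ∧ s ∨ ¬r ∨ q ∧ r   [double negation]
≡ (¬s ∨ ¬p ∨ ¬r ∨ q) ∧ (¬s ∨ ¬p ∨ ¬r ∨ r) ∧ (¬s ∨ s ∨ ¬r ∨ q) ∧ (¬s ∨ s ∨ ¬r ∨ r)   [distribute ∨ over ∧]
≡ ¬s ∨ ¬p ∨ ¬r ∨ q   [simplify]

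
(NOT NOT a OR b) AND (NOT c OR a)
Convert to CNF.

(NOT NOT a OR b) AND (NOT c OR a)
≡ (a OR b) AND (NOT c OR a)   (double negation)

(a OR b) AND (NOT c OR a)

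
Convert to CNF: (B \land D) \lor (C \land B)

(B \land D) \lor (C \land B)
≡ (B \lor C) \land (B \lor B) \land (D \lor C) \land (D \lor B)   — distribute \lor over \land
≡ B \land (D \lor C)   — simplify

B \land (D \lor C)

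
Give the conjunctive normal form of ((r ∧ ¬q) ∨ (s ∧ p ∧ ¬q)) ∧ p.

(r ∨ s) ∧ ¬q ∧ p

((r ∧ ¬q) ∨ (s ∧ p ∧ ¬q)) ∧ p
≡ (r ∨ s) ∧ (r ∨ p) ∧ (r ∨ ¬q) ∧ (¬q ∨ s) ∧ (¬q ∨ p) ∧ (¬q ∨ ¬q) ∧ p   [distribute ∨ over ∧]
≡ (r ∨ s) ∧ ¬q ∧ p   [simplify]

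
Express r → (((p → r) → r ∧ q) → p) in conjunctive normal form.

¬r ∨ ¬q ∨ p

r → (((p → r) → r ∧ q) → p)
≡ ¬r ∨ (((p → r) → r ∧ q) → p)   [eliminate →]
≡ ¬r ∨ ¬((p → r) → r ∧ q) ∨ p   [eliminate →]
≡ ¬r ∨ ¬(¬(p → r) ∨ r ∧ q) ∨ p   [eliminate →]
≡ ¬r ∨ ¬(¬(¬p ∨ r) ∨ r ∧ q) ∨ p   [eliminate →]
≡ ¬r ∨ ¬¬(¬p ∨ r) ∧ ¬(r ∧ q) ∨ p   [De Morgan]
≡ ¬r ∨ (¬p ∨ r) ∧ ¬(r ∧ q) ∨ p   [double negation]
≡ ¬r ∨ (¬p ∨ r) ∧ (¬r ∨ ¬q) ∨ p   [De Morgan]
≡ (¬r ∨ ¬p ∨ r ∨ p) ∧ (¬r ∨ ¬r ∨ ¬q ∨ p)   [distribute ∨ over ∧]
≡ ¬r ∨ ¬q ∨ p   [simplify]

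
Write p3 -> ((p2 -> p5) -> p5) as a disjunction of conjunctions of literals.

~p3 | (p2 & ~p5) | p5

p3 -> ((p2 -> p5) -> p5)
≡ ~p3 | ((p2 -> p5) -> p5)   [eliminate ->]
≡ ~p3 | ~(p2 -> p5) | p5   [eliminate ->]
≡ ~p3 | ~(~p2 | p5) | p5   [eliminate ->]
≡ ~p3 | (~~p2 & ~p5) | p5   [De Morgan]
≡ ~p3 | (p2 & ~p5) | p5   [double negation]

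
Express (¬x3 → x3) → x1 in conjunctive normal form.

¬x3 ∨ x1

(¬x3 → x3) → x1
= ¬(¬x3 → x3) ∨ x1
= ¬(¬¬x3 ∨ x3) ∨ x1
= (¬¬¬x3 ∧ ¬x3) ∨ x1
= (¬x3 ∧ ¬x3) ∨ x1
= (¬x3 ∨ x1) ∧ (¬x3 ∨ x1)
= ¬x3 ∨ x1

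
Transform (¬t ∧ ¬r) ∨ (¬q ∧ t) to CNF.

(¬t ∧ ¬r) ∨ (¬q ∧ t)
⇔ (¬t ∨ ¬q) ∧ (¬t ∨ t) ∧ (¬r ∨ ¬q) ∧ (¬r ∨ t)   — distribute ∨ over ∧
⇔ (¬t ∨ ¬q) ∧ (¬r ∨ ¬q) ∧ (¬r ∨ t)   — simplify

(¬t ∨ ¬q) ∧ (¬r ∨ ¬q) ∧ (¬r ∨ t)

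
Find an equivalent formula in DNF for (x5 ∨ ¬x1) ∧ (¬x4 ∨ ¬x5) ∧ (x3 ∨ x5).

(x5 ∧ ¬x4) ∨ (¬x1 ∧ ¬x4 ∧ x3) ∨ (¬x1 ∧ ¬x5 ∧ x3)

(x5 ∨ ¬x1) ∧ (¬x4 ∨ ¬x5) ∧ (x3 ∨ x5)
= (x5 ∧ ¬x4 ∧ x3) ∨ (x5 ∧ ¬x4 ∧ x5) ∨ (x5 ∧ ¬x5 ∧ x3) ∨ (x5 ∧ ¬x5 ∧ x5) ∨ (¬x1 ∧ ¬x4 ∧ x3) ∨ (¬x1 ∧ ¬x4 ∧ x5) ∨ (¬x1 ∧ ¬x5 ∧ x3) ∨ (¬x1 ∧ ¬x5 ∧ x5)   — distribute ∧ over ∨
= (x5 ∧ ¬x4) ∨ (¬x1 ∧ ¬x4 ∧ x3) ∨ (¬x1 ∧ ¬x5 ∧ x3)   — simplify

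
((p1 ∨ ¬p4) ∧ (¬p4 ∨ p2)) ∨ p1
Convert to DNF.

¬p4 ∨ p1

((p1 ∨ ¬p4) ∧ (¬p4 ∨ p2)) ∨ p1
= (p1 ∧ ¬p4) ∨ (p1 ∧ p2) ∨ (¬p4 ∧ ¬p4) ∨ (¬p4 ∧ p2) ∨ p1   (distribute ∧ over ∨)
= ¬p4 ∨ p1   (simplify)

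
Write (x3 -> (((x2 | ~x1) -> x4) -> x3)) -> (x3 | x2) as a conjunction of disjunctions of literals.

x3 | x2

(x3 -> (((x2 | ~x1) -> x4) -> x3)) -> (x3 | x2)
≡ ~(x3 -> (((x2 | ~x1) -> x4) -> x3)) | x3 | x2   — eliminate ->
≡ ~(~x3 | (((x2 | ~x1) -> x4) -> x3)) | x3 | x2   — eliminate ->
≡ ~(~x3 | ~((x2 | ~x1) -> x4) | x3) | x3 | x2   — eliminate ->
≡ ~(~x3 | ~(~(x2 | ~x1) | x4) | x3) | x3 | x2   — eliminate ->
≡ (~~x3 & ~~(~(x2 | ~x1) | x4) & ~x3) | x3 | x2   — De Morgan
≡ (x3 & ~~(~(x2 | ~x1) | x4) & ~x3) | x3 | x2   — double negation
≡ (x3 & (~(x2 | ~x1) | x4) & ~x3) | x3 | x2   — double negation
≡ (x3 & ((~x2 & ~~x1) | x4) & ~x3) | x3 | x2   — De Morgan
≡ (x3 & ((~x2 & x1) | x4) & ~x3) | x3 | x2   — double negation
≡ (x3 | x3 | x2) & (~x2 | x4 | x3 | x2) & (x1 | x4 | x3 | x2) & (~x3 | x3 | x2)   — distribute | over &
≡ x3 | x2   — simplify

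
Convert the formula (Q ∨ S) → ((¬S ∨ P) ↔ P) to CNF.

¬Q ∨ S ∨ P

(Q ∨ S) → ((¬S ∨ P) ↔ P)
≡ ¬(Q ∨ S) ∨ ((¬S ∨ P) ↔ P)   (eliminate →)
≡ ¬(Q ∨ S) ∨ (((¬S ∨ P) → P) ∧ (P → (¬S ∨ P)))   (eliminate ↔)
≡ ¬(Q ∨ S) ∨ ((¬(¬S ∨ P) ∨ P) ∧ (P → (¬S ∨ P)))   (eliminate →)
≡ ¬(Q ∨ S) ∨ ((¬(¬S ∨ P) ∨ P) ∧ (¬P ∨ ¬S ∨ P))   (eliminate →)
≡ (¬Q ∧ ¬S) ∨ ((¬(¬S ∨ P) ∨ P) ∧ (¬P ∨ ¬S ∨ P))   (De Morgan)
≡ (¬Q ∧ ¬S) ∨ (((¬¬S ∧ ¬P) ∨ P) ∧ (¬P ∨ ¬S ∨ P))   (De Morgan)
≡ (¬Q ∧ ¬S) ∨ (((S ∧ ¬P) ∨ P) ∧ (¬P ∨ ¬S ∨ P))   (double negation)
≡ (¬Q ∨ S ∨ P) ∧ (¬Q ∨ ¬P ∨ P) ∧ (¬Q ∨ ¬P ∨ ¬S ∨ P) ∧ (¬S ∨ S ∨ P) ∧ (¬S ∨ ¬P ∨ P) ∧ (¬S ∨ ¬P ∨ ¬S ∨ P)   (distribute ∨ over ∧)
≡ ¬Q ∨ S ∨ P   (simplify)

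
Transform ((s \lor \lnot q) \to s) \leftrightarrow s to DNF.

(\lnot q \land \lnot s) \lor s

((s \lor \lnot q) \to s) \leftrightarrow s
≡ (((s \lor \lnot q) \to s) \to s) \land (s \to ((s \lor \lnot q) \to s))   [eliminate \leftrightarrow]
≡ (\lnot ((s \lor \lnot q) \to s) \lor s) \land (s \to ((s \lor \lnot q) \to s))   [eliminate \to]
≡ (\lnot (\lnot (s \lor \lnot q) \lor s) \lor s) \land (s \to ((s \lor \lnot q) \to s))   [eliminate \to]
≡ (\lnot (\lnot (s \lor \lnot q) \lor s) \lor s) \land (\lnot s \lor ((s \lor \lnot q) \to s))   [eliminate \to]
≡ (\lnot (\lnot (s \lor \lnot q) \lor s) \lor s) \land (\lnot s \lor \lnot (s \lor \lnot q) \lor s)   [eliminate \to]
≡ ((\lnot \lnot (s \lor \lnot q) \land \lnot s) \lor s) \land (\lnot s \lor \lnot (s \lor \lnot q) \lor s)   [De Morgan]
≡ (((s \lor \lnot q) \land \lnot s) \lor s) \land (\lnot s \lor \lnot (s \lor \lnot q) \lor s)   [double negation]
≡ (((s \lor \lnot q) \land \lnot s) \lor s) \land (\lnot s \lor (\lnot s \land \lnot \lnot q) \lor s)   [De Morgan]
≡ (((s \lor \lnot q) \land \lnot s) \lor s) \land (\lnot s \lor (\lnot s \land q) \lor s)   [double negation]
≡ (s \land \lnot s \land \lnot s) \lor (s \land \lnot s \land \lnot s \land q) \lor (s \land \lnot s \land s) \lor (\lnot q \land \lnot s \land \lnot s) \lor (\lnot q \land \lnot s \land \lnot s \land q) \lor (\lnot q \land \lnot s \land s) \lor (s \land \lnot s) \lor (s \land \lnot s \land q) \lor (s \land s)   [distribute \land over \lor]
≡ (\lnot q \land \lnot s) \lor s   [simplify]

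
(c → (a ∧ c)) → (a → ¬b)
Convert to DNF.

¬a ∨ ¬b

(c → (a ∧ c)) → (a → ¬b)
≡ ¬(c → (a ∧ c)) ∨ (a → ¬b)   [eliminate →]
≡ ¬(¬c ∨ (a ∧ c)) ∨ (a → ¬b)   [eliminate →]
≡ ¬(¬c ∨ (a ∧ c)) ∨ ¬a ∨ ¬b   [eliminate →]
≡ (¬¬c ∧ ¬(a ∧ c)) ∨ ¬a ∨ ¬b   [De Morgan]
≡ (c ∧ ¬(a ∧ c)) ∨ ¬a ∨ ¬b   [double negation]
≡ (c ∧ (¬a ∨ ¬c)) ∨ ¬a ∨ ¬b   [De Morgan]
≡ (c ∧ ¬a) ∨ (c ∧ ¬c) ∨ ¬a ∨ ¬b   [distribute ∧ over ∨]
≡ ¬a ∨ ¬b   [simplify]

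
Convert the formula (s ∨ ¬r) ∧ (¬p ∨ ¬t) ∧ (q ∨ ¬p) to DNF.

s ∧ ¬p ∨ s ∧ ¬t ∧ q ∨ ¬r ∧ ¬p ∨ ¬r ∧ ¬t ∧ q

(s ∨ ¬r) ∧ (¬p ∨ ¬t) ∧ (q ∨ ¬p)
⇔ s ∧ ¬p ∧ q ∨ s ∧ ¬p ∧ ¬p ∨ s ∧ ¬t ∧ q ∨ s ∧ ¬t ∧ ¬p ∨ ¬r ∧ ¬p ∧ q ∨ ¬r ∧ ¬p ∧ ¬p ∨ ¬r ∧ ¬t ∧ q ∨ ¬r ∧ ¬t ∧ ¬p   [distribute ∧ over ∨]
⇔ s ∧ ¬p ∨ s ∧ ¬t ∧ q ∨ ¬r ∧ ¬p ∨ ¬r ∧ ¬t ∧ q   [simplify]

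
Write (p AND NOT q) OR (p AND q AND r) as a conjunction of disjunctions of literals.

p AND (NOT q OR r)

(p AND NOT q) OR (p AND q AND r)
≡ (p OR p) AND (p OR q) AND (p OR r) AND (NOT q OR p) AND (NOT q OR q) AND (NOT q OR r)   — distribute OR over AND
≡ p AND (NOT q OR r)   — simplify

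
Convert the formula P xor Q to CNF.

(P | Q) & (~P | ~Q)

P xor Q
= (P | Q) & ~(P & Q)
= (P | Q) & (~P | ~Q)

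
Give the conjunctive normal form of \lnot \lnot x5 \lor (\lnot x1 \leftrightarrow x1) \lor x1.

x5 \lor x1

\lnot \lnot x5 \lor (\lnot x1 \leftrightarrow x1) \lor x1
⇔ \lnot \lnot x5 \lor ((\lnot x1 \to x1) \land (x1 \to \lnot x1)) \lor x1   [eliminate \leftrightarrow]
⇔ \lnot \lnot x5 \lor ((\lnot \lnot x1 \lor x1) \land (x1 \to \lnot x1)) \lor x1   [eliminate \to]
⇔ \lnot \lnot x5 \lor ((\lnot \lnot x1 \lor x1) \land (\lnot x1 \lor \lnot x1)) \lor x1   [eliminate \to]
⇔ x5 \lor ((\lnot \lnot x1 \lor x1) \land (\lnot x1 \lor \lnot x1)) \lor x1   [double negation]
⇔ x5 \lor ((x1 \lor x1) \land (\lnot x1 \lor \lnot x1)) \lor x1   [double negation]
⇔ (x5 \lor x1 \lor x1 \lor x1) \land (x5 \lor \lnot x1 \lor \lnot x1 \lor x1)   [distribute \lor over \land]
⇔ x5 \lor x1   [simplify]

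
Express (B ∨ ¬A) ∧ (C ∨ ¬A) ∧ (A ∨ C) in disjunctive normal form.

(B ∧ C) ∨ (¬A ∧ C)

(B ∨ ¬A) ∧ (C ∨ ¬A) ∧ (A ∨ C)
≡ (B ∧ C ∧ A) ∨ (B ∧ C ∧ C) ∨ (B ∧ ¬A ∧ A) ∨ (B ∧ ¬A ∧ C) ∨ (¬A ∧ C ∧ A) ∨ (¬A ∧ C ∧ C) ∨ (¬A ∧ ¬A ∧ A) ∨ (¬A ∧ ¬A ∧ C)   (distribute ∧ over ∨)
≡ (B ∧ C) ∨ (¬A ∧ C)   (simplify)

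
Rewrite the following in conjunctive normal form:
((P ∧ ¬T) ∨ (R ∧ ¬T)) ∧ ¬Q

((P ∧ ¬T) ∨ (R ∧ ¬T)) ∧ ¬Q
≡ (P ∨ R) ∧ (P ∨ ¬T) ∧ (¬T ∨ R) ∧ (¬T ∨ ¬T) ∧ ¬Q   [distribute ∨ over ∧]
≡ (P ∨ R) ∧ ¬T ∧ ¬Q   [simplify]

(P ∨ R) ∧ ¬T ∧ ¬Q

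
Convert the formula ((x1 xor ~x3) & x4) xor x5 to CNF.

((x1 xor ~x3) & x4) xor x5
≡ (((x1 xor ~x3) & x4) | x5) & ~((x1 xor ~x3) & x4 & x5)   — expand xor
≡ (((x1 | ~x3) & ~(x1 & ~x3) & x4) | x5) & ~((x1 xor ~x3) & x4 & x5)   — expand xor
≡ (((x1 | ~x3) & ~(x1 & ~x3) & x4) | x5) & ~((x1 | ~x3) & ~(x1 & ~x3) & x4 & x5)   — expand xor
≡ (((x1 | ~x3) & (~x1 | ~~x3) & x4) | x5) & ~((x1 | ~x3) & ~(x1 & ~x3) & x4 & x5)   — De Morgan
≡ (((x1 | ~x3) & (~x1 | x3) & x4) | x5) & ~((x1 | ~x3) & ~(x1 & ~x3) & x4 & x5)   — double negation
≡ (((x1 | ~x3) & (~x1 | x3) & x4) | x5) & (~(x1 | ~x3) | ~~(x1 & ~x3) | ~x4 | ~x5)   — De Morgan
≡ (((x1 | ~x3) & (~x1 | x3) & x4) | x5) & ((~x1 & ~~x3) | ~~(x1 & ~x3) | ~x4 | ~x5)   — De Morgan
≡ (((x1 | ~x3) & (~x1 | x3) & x4) | x5) & ((~x1 & x3) | ~~(x1 & ~x3) | ~x4 | ~x5)   — double negation
≡ (((x1 | ~x3) & (~x1 | x3) & x4) | x5) & ((~x1 & x3) | (x1 & ~x3) | ~x4 | ~x5)   — double negation
≡ (x1 | ~x3 | x5) & (~x1 | x3 | x5) & (x4 | x5) & (~x1 | x1 | ~x4 | ~x5) & (~x1 | ~x3 | ~x4 | ~x5) & (x3 | x1 | ~x4 | ~x5) & (x3 | ~x3 | ~x4 | ~x5)   — distribute | over &
≡ (x1 | ~x3 | x5) & (~x1 | x3 | x5) & (x4 | x5) & (~x1 | ~x3 | ~x4 | ~x5) & (x3 | x1 | ~x4 | ~x5)   — simplify

(x1 | ~x3 | x5) & (~x1 | x3 | x5) & (x4 | x5) & (~x1 | ~x3 | ~x4 | ~x5) & (x3 | x1 | ~x4 | ~x5)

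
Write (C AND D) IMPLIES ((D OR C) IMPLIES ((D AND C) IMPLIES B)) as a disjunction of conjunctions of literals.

(C AND D) IMPLIES ((D OR C) IMPLIES ((D AND C) IMPLIES B))
≡ NOT (C AND D) OR ((D OR C) IMPLIES ((D AND C) IMPLIES B))   [eliminate IMPLIES]
≡ NOT (C AND D) OR NOT (D OR C) OR ((D AND C) IMPLIES B)   [eliminate IMPLIES]
≡ NOT (C AND D) OR NOT (D OR C) OR NOT (D AND C) OR B   [eliminate IMPLIES]
≡ NOT C OR NOT D OR NOT (D OR C) OR NOT (D AND C) OR B   [De Morgan]
≡ NOT C OR NOT D OR (NOT D AND NOT C) OR NOT (D AND C) OR B   [De Morgan]
≡ NOT C OR NOT D OR (NOT D AND NOT C) OR NOT D OR NOT C OR B   [De Morgan]
≡ NOT C OR NOT D OR B   [simplify]

NOT C OR NOT D OR B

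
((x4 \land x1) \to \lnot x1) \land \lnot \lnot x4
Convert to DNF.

\lnot x1 \land x4

((x4 \land x1) \to \lnot x1) \land \lnot \lnot x4
= (\lnot (x4 \land x1) \lor \lnot x1) \land \lnot \lnot x4   [eliminate \to]
= (\lnot x4 \lor \lnot x1 \lor \lnot x1) \land \lnot \lnot x4   [De Morgan]
= (\lnot x4 \lor \lnot x1 \lor \lnot x1) \land x4   [double negation]
= (\lnot x4 \land x4) \lor (\lnot x1 \land x4) \lor (\lnot x1 \land x4)   [distribute \land over \lor]
= \lnot x1 \land x4   [simplify]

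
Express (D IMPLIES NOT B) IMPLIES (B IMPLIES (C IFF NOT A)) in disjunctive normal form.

(D AND B) OR NOT B OR (NOT C AND A) OR (NOT A AND C)

(D IMPLIES NOT B) IMPLIES (B IMPLIES (C IFF NOT A))
≡ NOT (D IMPLIES NOT B) OR (B IMPLIES (C IFF NOT A))
≡ NOT (NOT D OR NOT B) OR (B IMPLIES (C IFF NOT A))
≡ NOT (NOT D OR NOT B) OR NOT B OR (C IFF NOT A)
≡ NOT (NOT D OR NOT B) OR NOT B OR ((C IMPLIES NOT A) AND (NOT A IMPLIES C))
≡ NOT (NOT D OR NOT B) OR NOT B OR ((NOT C OR NOT A) AND (NOT A IMPLIES C))
≡ NOT (NOT D OR NOT B) OR NOT B OR ((NOT C OR NOT A) AND (NOT NOT A OR C))
≡ (NOT NOT D AND NOT NOT B) OR NOT B OR ((NOT C OR NOT A) AND (NOT NOT A OR C))
≡ (D AND NOT NOT B) OR NOT B OR ((NOT C OR NOT A) AND (NOT NOT A OR C))
≡ (D AND B) OR NOT B OR ((NOT C OR NOT A) AND (NOT NOT A OR C))
≡ (D AND B) OR NOT B OR ((NOT C OR NOT A) AND (A OR C))
≡ (D AND B) OR NOT B OR (NOT C AND A) OR (NOT C AND C) OR (NOT A AND A) OR (NOT A AND C)
≡ (D AND B) OR NOT B OR (NOT C AND A) OR (NOT A AND C)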